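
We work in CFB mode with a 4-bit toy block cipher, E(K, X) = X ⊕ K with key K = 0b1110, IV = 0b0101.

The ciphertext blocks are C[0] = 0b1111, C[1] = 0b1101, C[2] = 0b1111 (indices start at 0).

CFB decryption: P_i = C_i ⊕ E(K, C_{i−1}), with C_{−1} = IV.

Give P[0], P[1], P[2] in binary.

P[0] = 0b0100, P[1] = 0b1100, P[2] = 0b1100

P[0]: E(K, 0b0101) = 0b1011; 0b1111 ⊕ 0b1011 = 0b0100.
P[1]: E(K, 0b1111) = 0b0001; 0b1101 ⊕ 0b0001 = 0b1100.
P[2]: E(K, 0b1101) = 0b0011; 0b1111 ⊕ 0b0011 = 0b1100.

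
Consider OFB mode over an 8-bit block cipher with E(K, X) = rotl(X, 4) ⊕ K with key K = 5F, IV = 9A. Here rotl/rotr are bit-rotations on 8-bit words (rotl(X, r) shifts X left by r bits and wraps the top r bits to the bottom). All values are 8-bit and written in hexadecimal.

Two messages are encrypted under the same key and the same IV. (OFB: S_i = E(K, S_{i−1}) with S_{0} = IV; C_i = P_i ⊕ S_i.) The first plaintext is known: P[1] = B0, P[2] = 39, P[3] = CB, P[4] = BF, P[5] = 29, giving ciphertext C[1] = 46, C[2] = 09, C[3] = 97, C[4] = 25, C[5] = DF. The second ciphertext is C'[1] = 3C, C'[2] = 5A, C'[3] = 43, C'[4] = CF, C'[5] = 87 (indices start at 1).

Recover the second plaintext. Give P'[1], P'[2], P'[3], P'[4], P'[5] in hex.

In OFB with a reused IV, both messages share the same keystream S_i, so C_i ⊕ C'_i = P_i ⊕ P'_i and thus P'_i = P_i ⊕ C_i ⊕ C'_i.
P'[1]: B0 ⊕ 46 ⊕ 3C = CA.
P'[2]: 39 ⊕ 09 ⊕ 5A = 6A.
P'[3]: CB ⊕ 97 ⊕ 43 = 1F.
P'[4]: BF ⊕ 25 ⊕ CF = 55.
P'[5]: 29 ⊕ DF ⊕ 87 = 71.

P'[1] = CA, P'[2] = 6A, P'[3] = 1F, P'[4] = 55, P'[5] = 71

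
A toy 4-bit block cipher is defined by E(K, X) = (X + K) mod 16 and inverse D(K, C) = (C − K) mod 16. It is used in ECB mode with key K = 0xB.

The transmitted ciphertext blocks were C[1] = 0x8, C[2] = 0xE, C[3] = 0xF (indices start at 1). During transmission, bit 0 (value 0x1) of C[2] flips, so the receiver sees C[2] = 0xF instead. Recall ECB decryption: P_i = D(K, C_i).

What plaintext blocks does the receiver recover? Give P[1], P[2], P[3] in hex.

Only C[2] changed, to 0xF. In ECB, a change in C_i affects only P_i. Decrypting the received ciphertext:
P[1]: D(K, 0x8) = 0xD.
P[2]: D(K, 0xF) = 0x4.
P[3]: D(K, 0xF) = 0x4.
Blocks that differ from the original plaintext: P[2].

P[1] = 0xD, P[2] = 0x4, P[3] = 0x4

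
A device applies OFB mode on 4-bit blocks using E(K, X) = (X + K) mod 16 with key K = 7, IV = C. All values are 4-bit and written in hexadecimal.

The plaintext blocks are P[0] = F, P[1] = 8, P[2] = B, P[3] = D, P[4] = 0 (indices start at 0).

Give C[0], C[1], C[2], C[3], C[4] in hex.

OFB encryption: S_i = E(K, S_{i−1}) with S_{−1} = IV; C_i = P_i ⊕ S_i.
C[0]: S = E(K, C) = 3; F ⊕ 3 = C.
C[1]: S = E(K, 3) = A; 8 ⊕ A = 2.
C[2]: S = E(K, A) = 1; B ⊕ 1 = A.
C[3]: S = E(K, 1) = 8; D ⊕ 8 = 5.
C[4]: S = E(K, 8) = F; 0 ⊕ F = F.

C[0] = C, C[1] = 2, C[2] = A, C[3] = 5, C[4] = F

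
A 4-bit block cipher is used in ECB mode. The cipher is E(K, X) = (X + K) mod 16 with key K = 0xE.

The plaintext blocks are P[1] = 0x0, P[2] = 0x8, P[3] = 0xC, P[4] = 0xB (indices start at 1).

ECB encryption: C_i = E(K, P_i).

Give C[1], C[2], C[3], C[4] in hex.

C[1] = 0xE, C[2] = 0x6, C[3] = 0xA, C[4] = 0x9

C[1]: E(K, 0x0) = 0xE.
C[2]: E(K, 0x8) = 0x6.
C[3]: E(K, 0xC) = 0xA.
C[4]: E(K, 0xB) = 0x9.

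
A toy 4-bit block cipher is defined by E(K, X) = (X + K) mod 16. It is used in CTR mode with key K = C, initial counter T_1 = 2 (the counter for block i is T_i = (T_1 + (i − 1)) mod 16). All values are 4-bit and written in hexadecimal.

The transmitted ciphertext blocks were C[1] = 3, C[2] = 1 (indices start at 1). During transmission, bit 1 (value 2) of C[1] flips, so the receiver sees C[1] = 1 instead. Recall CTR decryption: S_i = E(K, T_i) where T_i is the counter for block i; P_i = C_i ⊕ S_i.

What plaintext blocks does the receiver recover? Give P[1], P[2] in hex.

P[1] = F, P[2] = E

Only C[1] changed, to 1. In CTR, a change in C_i flips the same bit in P_i only; the keystream is unaffected. Decrypting the received ciphertext:
P[1]: T = 2, S = E(K, T) = E; 1 ⊕ E = F.
P[2]: T = 3, S = E(K, T) = F; 1 ⊕ F = E.
Blocks that differ from the original plaintext: P[1].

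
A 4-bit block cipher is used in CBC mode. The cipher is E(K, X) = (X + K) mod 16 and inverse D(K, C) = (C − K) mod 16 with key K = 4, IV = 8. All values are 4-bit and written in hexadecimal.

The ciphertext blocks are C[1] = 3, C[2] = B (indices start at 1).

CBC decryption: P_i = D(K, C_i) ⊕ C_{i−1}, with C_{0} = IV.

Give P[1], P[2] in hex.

P[1] = 7, P[2] = 4

P[1]: D(K, 3) = F; F ⊕ 8 = 7.
P[2]: D(K, B) = 7; 7 ⊕ 3 = 4.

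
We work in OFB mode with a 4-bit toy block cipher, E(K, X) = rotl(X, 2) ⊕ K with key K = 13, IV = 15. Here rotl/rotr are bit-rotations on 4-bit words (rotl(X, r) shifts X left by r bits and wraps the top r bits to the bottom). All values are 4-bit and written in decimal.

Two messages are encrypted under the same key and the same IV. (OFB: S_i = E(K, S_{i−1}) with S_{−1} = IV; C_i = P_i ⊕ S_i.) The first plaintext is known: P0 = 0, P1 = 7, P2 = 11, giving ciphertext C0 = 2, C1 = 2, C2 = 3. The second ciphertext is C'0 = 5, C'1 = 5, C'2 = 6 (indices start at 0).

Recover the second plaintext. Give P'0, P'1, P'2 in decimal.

In OFB with a reused IV, both messages share the same keystream S_i, so C_i ⊕ C'_i = P_i ⊕ P'_i and thus P'_i = P_i ⊕ C_i ⊕ C'_i.
P'0: 0 ⊕ 2 ⊕ 5 = 7.
P'1: 7 ⊕ 2 ⊕ 5 = 0.
P'2: 11 ⊕ 3 ⊕ 6 = 14.

P'0 = 7, P'1 = 0, P'2 = 14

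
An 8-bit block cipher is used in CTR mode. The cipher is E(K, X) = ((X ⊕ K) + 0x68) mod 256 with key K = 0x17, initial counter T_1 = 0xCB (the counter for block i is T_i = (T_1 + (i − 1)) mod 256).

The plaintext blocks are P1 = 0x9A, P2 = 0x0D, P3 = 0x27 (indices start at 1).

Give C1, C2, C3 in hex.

C1 = 0xDE, C2 = 0x4E, C3 = 0x65

CTR encryption: S_i = E(K, T_i) where T_i is the counter for block i; C_i = P_i ⊕ S_i.
C1: T = 0xCB, S = E(K, T) = 0x44; 0x9A ⊕ 0x44 = 0xDE.
C2: T = 0xCC, S = E(K, T) = 0x43; 0x0D ⊕ 0x43 = 0x4E.
C3: T = 0xCD, S = E(K, T) = 0x42; 0x27 ⊕ 0x42 = 0x65.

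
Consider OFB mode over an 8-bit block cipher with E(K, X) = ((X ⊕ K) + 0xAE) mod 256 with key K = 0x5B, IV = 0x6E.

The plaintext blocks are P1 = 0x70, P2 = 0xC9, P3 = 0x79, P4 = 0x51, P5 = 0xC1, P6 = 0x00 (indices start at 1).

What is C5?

OFB encryption: S_i = E(K, S_{i−1}) with S_{0} = IV; C_i = P_i ⊕ S_i.
C1: S = E(K, 0x6E) = 0xE3; 0x70 ⊕ 0xE3 = 0x93.
C2: S = E(K, 0xE3) = 0x66; 0xC9 ⊕ 0x66 = 0xAF.
C3: S = E(K, 0x66) = 0xEB; 0x79 ⊕ 0xEB = 0x92.
C4: S = E(K, 0xEB) = 0x5E; 0x51 ⊕ 0x5E = 0x0F.
C5: S = E(K, 0x5E) = 0xB3; 0xC1 ⊕ 0xB3 = 0x72.

C5 = 0x72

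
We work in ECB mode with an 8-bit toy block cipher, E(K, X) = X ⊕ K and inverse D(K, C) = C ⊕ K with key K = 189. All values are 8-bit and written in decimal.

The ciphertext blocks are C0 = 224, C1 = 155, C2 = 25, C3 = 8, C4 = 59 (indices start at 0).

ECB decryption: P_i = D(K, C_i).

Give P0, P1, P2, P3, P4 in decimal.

P0: D(K, 224) = 93.
P1: D(K, 155) = 38.
P2: D(K, 25) = 164.
P3: D(K, 8) = 181.
P4: D(K, 59) = 134.

P0 = 93, P1 = 38, P2 = 164, P3 = 181, P4 = 134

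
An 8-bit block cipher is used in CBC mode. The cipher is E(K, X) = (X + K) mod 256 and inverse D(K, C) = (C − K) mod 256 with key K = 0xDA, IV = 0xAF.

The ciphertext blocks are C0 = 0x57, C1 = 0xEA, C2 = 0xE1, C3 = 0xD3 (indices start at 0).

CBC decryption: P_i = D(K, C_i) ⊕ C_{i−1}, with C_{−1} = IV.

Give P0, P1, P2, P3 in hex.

P0: D(K, 0x57) = 0x7D; 0x7D ⊕ 0xAF = 0xD2.
P1: D(K, 0xEA) = 0x10; 0x10 ⊕ 0x57 = 0x47.
P2: D(K, 0xE1) = 0x07; 0x07 ⊕ 0xEA = 0xED.
P3: D(K, 0xD3) = 0xF9; 0xF9 ⊕ 0xE1 = 0x18.

P0 = 0xD2, P1 = 0x47, P2 = 0xED, P3 = 0x18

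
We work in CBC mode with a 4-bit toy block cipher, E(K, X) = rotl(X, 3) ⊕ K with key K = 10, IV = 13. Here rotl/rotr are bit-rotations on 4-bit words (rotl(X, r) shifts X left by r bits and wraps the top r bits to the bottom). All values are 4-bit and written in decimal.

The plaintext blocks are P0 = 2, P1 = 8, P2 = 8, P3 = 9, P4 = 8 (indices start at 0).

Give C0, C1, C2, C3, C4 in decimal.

C0 = 5, C1 = 4, C2 = 12, C3 = 0, C4 = 14

CBC encryption: C_i = E(K, P_i ⊕ C_{i−1}), with C_{−1} = IV.
C0: P0 ⊕ 13 = 15; E(K, 15) = 5.
C1: P1 ⊕ 5 = 13; E(K, 13) = 4.
C2: P2 ⊕ 4 = 12; E(K, 12) = 12.
C3: P3 ⊕ 12 = 5; E(K, 5) = 0.
C4: P4 ⊕ 0 = 8; E(K, 8) = 14.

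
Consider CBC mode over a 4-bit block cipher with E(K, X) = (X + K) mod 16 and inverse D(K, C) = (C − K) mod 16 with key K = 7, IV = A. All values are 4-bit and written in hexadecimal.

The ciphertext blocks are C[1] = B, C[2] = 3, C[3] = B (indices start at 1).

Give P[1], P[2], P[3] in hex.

P[1] = E, P[2] = 7, P[3] = 7

CBC decryption: P_i = D(K, C_i) ⊕ C_{i−1}, with C_{0} = IV.
P[1]: D(K, B) = 4; 4 ⊕ A = E.
P[2]: D(K, 3) = C; C ⊕ B = 7.
P[3]: D(K, B) = 4; 4 ⊕ 3 = 7.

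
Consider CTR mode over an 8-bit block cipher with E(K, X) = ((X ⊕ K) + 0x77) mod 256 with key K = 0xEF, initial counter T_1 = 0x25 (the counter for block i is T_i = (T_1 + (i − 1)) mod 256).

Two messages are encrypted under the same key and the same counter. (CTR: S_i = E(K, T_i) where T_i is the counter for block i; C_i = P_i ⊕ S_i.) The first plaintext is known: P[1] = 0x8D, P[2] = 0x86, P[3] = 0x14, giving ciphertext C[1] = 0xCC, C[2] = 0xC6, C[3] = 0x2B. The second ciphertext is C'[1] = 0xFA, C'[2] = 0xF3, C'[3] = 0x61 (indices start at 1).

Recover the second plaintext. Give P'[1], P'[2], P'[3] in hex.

In CTR with a reused counter, both messages share the same keystream S_i, so C_i ⊕ C'_i = P_i ⊕ P'_i and thus P'_i = P_i ⊕ C_i ⊕ C'_i.
P'[1]: 0x8D ⊕ 0xCC ⊕ 0xFA = 0xBB.
P'[2]: 0x86 ⊕ 0xC6 ⊕ 0xF3 = 0xB3.
P'[3]: 0x14 ⊕ 0x2B ⊕ 0x61 = 0x5E.

P'[1] = 0xBB, P'[2] = 0xB3, P'[3] = 0x5E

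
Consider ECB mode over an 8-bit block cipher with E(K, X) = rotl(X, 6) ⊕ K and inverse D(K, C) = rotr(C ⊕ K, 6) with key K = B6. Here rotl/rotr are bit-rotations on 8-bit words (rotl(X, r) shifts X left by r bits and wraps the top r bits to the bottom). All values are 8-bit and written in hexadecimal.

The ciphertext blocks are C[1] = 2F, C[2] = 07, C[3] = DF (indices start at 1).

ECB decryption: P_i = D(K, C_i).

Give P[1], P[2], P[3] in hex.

P[1] = 66, P[2] = C6, P[3] = A5

P[1]: D(K, 2F) = 66.
P[2]: D(K, 07) = C6.
P[3]: D(K, DF) = A5.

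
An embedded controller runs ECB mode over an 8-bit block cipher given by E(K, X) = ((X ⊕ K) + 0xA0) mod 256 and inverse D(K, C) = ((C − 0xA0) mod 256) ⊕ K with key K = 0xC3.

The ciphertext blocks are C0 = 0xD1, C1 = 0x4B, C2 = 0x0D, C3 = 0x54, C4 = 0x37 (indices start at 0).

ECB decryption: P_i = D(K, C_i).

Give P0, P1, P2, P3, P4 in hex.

P0 = 0xF2, P1 = 0x68, P2 = 0xAE, P3 = 0x77, P4 = 0x54

P0: D(K, 0xD1) = 0xF2.
P1: D(K, 0x4B) = 0x68.
P2: D(K, 0x0D) = 0xAE.
P3: D(K, 0x54) = 0x77.
P4: D(K, 0x37) = 0x54.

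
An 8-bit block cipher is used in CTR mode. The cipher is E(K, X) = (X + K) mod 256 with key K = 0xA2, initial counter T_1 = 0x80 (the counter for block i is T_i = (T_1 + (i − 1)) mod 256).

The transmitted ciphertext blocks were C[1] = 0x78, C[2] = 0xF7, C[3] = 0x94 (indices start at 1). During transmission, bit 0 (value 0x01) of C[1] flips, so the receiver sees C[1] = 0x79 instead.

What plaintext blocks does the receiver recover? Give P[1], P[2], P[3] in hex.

P[1] = 0x5B, P[2] = 0xD4, P[3] = 0xB0

CTR decryption: S_i = E(K, T_i) where T_i is the counter for block i; P_i = C_i ⊕ S_i.
Only C[1] changed, to 0x79. In CTR, a change in C_i flips the same bit in P_i only; the keystream is unaffected. Decrypting the received ciphertext:
P[1]: T = 0x80, S = E(K, T) = 0x22; 0x79 ⊕ 0x22 = 0x5B.
P[2]: T = 0x81, S = E(K, T) = 0x23; 0xF7 ⊕ 0x23 = 0xD4.
P[3]: T = 0x82, S = E(K, T) = 0x24; 0x94 ⊕ 0x24 = 0xB0.
Blocks that differ from the original plaintext: P[1].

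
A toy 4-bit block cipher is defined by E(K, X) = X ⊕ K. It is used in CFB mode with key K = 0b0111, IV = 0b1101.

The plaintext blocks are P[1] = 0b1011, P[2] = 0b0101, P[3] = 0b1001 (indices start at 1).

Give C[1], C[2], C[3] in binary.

C[1] = 0b0001, C[2] = 0b0011, C[3] = 0b1101

CFB encryption: C_i = P_i ⊕ E(K, C_{i−1}), with C_{0} = IV.
C[1]: E(K, 0b1101) = 0b1010; 0b1011 ⊕ 0b1010 = 0b0001.
C[2]: E(K, 0b0001) = 0b0110; 0b0101 ⊕ 0b0110 = 0b0011.
C[3]: E(K, 0b0011) = 0b0100; 0b1001 ⊕ 0b0100 = 0b1101.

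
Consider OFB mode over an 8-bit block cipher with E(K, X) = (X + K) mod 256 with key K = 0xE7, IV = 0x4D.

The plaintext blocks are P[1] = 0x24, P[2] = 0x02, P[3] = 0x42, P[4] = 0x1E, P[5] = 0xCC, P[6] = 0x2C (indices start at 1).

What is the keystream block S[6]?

0xB7

OFB encryption: S_i = E(K, S_{i−1}) with S_{0} = IV; C_i = P_i ⊕ S_i.
C[1]: S = E(K, 0x4D) = 0x34; 0x24 ⊕ 0x34 = 0x10.
C[2]: S = E(K, 0x34) = 0x1B; 0x02 ⊕ 0x1B = 0x19.
C[3]: S = E(K, 0x1B) = 0x02; 0x42 ⊕ 0x02 = 0x40.
C[4]: S = E(K, 0x02) = 0xE9; 0x1E ⊕ 0xE9 = 0xF7.
C[5]: S = E(K, 0xE9) = 0xD0; 0xCC ⊕ 0xD0 = 0x1C.
C[6]: S = E(K, 0xD0) = 0xB7; 0x2C ⊕ 0xB7 = 0x9B.
So S[6] = 0xB7.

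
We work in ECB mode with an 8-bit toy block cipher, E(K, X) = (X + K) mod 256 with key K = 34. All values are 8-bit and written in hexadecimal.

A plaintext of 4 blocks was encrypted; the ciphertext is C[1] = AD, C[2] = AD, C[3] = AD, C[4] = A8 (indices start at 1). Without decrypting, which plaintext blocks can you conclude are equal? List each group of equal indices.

ECB encrypts each block independently with the same key, so equal ciphertext blocks imply equal plaintext blocks.
C[1] = C[2] = C[3] = AD, so P[1] = P[2] = P[3].

P[1] = P[2] = P[3]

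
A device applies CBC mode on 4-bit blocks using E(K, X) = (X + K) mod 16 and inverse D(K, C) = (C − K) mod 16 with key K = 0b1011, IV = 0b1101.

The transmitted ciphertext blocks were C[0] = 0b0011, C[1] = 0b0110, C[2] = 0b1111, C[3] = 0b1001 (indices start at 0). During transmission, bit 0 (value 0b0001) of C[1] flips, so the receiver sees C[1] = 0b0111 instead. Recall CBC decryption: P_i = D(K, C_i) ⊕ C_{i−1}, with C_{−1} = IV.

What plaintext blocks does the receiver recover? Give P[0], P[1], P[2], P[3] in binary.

Only C[1] changed, to 0b0111. In CBC, a change in C_i garbles P_i and flips the same bit in P_{i+1}. Decrypting the received ciphertext:
P[0]: D(K, 0b0011) = 0b1000; 0b1000 ⊕ 0b1101 = 0b0101.
P[1]: D(K, 0b0111) = 0b1100; 0b1100 ⊕ 0b0011 = 0b1111.
P[2]: D(K, 0b1111) = 0b0100; 0b0100 ⊕ 0b0111 = 0b0011.
P[3]: D(K, 0b1001) = 0b1110; 0b1110 ⊕ 0b1111 = 0b0001.
Blocks that differ from the original plaintext: P[1], P[2].

P[0] = 0b0101, P[1] = 0b1111, P[2] = 0b0011, P[3] = 0b0001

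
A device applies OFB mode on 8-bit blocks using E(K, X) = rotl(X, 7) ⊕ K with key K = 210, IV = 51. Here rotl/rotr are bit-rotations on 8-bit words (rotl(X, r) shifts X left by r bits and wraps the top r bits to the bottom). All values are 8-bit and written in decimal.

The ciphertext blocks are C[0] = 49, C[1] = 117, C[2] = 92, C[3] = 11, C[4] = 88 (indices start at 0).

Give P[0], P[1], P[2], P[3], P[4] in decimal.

P[0] = 122, P[1] = 2, P[2] = 53, P[3] = 109, P[4] = 185

OFB decryption: S_i = E(K, S_{i−1}) with S_{−1} = IV; P_i = C_i ⊕ S_i.
P[0]: S = E(K, 51) = 75; 49 ⊕ 75 = 122.
P[1]: S = E(K, 75) = 119; 117 ⊕ 119 = 2.
P[2]: S = E(K, 119) = 105; 92 ⊕ 105 = 53.
P[3]: S = E(K, 105) = 102; 11 ⊕ 102 = 109.
P[4]: S = E(K, 102) = 225; 88 ⊕ 225 = 185.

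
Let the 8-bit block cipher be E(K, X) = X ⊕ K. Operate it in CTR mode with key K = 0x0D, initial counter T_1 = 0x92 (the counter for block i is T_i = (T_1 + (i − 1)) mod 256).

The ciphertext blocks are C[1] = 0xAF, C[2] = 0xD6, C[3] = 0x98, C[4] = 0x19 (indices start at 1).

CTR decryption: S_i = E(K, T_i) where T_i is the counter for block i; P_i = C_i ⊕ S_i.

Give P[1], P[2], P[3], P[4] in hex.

P[1]: T = 0x92, S = E(K, T) = 0x9F; 0xAF ⊕ 0x9F = 0x30.
P[2]: T = 0x93, S = E(K, T) = 0x9E; 0xD6 ⊕ 0x9E = 0x48.
P[3]: T = 0x94, S = E(K, T) = 0x99; 0x98 ⊕ 0x99 = 0x01.
P[4]: T = 0x95, S = E(K, T) = 0x98; 0x19 ⊕ 0x98 = 0x81.

P[1] = 0x30, P[2] = 0x48, P[3] = 0x01, P[4] = 0x81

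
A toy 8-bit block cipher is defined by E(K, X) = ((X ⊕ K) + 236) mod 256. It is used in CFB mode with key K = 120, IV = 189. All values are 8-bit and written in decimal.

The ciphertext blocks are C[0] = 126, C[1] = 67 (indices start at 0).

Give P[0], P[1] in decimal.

CFB decryption: P_i = C_i ⊕ E(K, C_{i−1}), with C_{−1} = IV.
P[0]: E(K, 189) = 177; 126 ⊕ 177 = 207.
P[1]: E(K, 126) = 242; 67 ⊕ 242 = 177.

P[0] = 207, P[1] = 177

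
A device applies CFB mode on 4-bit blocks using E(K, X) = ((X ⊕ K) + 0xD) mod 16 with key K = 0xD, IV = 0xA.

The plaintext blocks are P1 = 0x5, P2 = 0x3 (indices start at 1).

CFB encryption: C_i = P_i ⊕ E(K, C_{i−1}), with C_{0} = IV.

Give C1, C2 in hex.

C1 = 0x1, C2 = 0xA

C1: E(K, 0xA) = 0x4; 0x5 ⊕ 0x4 = 0x1.
C2: E(K, 0x1) = 0x9; 0x3 ⊕ 0x9 = 0xA.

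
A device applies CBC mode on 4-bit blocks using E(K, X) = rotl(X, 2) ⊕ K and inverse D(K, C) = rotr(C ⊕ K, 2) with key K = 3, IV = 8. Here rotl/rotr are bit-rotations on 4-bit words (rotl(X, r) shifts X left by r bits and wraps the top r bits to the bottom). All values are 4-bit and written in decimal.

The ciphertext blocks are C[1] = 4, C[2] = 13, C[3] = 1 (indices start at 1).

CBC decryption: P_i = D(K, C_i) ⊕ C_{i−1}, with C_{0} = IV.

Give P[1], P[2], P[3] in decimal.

P[1]: D(K, 4) = 13; 13 ⊕ 8 = 5.
P[2]: D(K, 13) = 11; 11 ⊕ 4 = 15.
P[3]: D(K, 1) = 8; 8 ⊕ 13 = 5.

P[1] = 5, P[2] = 15, P[3] = 5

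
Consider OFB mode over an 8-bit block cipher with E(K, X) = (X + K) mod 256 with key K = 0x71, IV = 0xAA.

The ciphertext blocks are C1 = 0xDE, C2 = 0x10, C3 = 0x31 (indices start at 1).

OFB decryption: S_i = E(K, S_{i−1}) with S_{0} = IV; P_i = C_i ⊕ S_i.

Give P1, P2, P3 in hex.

P1 = 0xC5, P2 = 0x9C, P3 = 0xCC

P1: S = E(K, 0xAA) = 0x1B; 0xDE ⊕ 0x1B = 0xC5.
P2: S = E(K, 0x1B) = 0x8C; 0x10 ⊕ 0x8C = 0x9C.
P3: S = E(K, 0x8C) = 0xFD; 0x31 ⊕ 0xFD = 0xCC.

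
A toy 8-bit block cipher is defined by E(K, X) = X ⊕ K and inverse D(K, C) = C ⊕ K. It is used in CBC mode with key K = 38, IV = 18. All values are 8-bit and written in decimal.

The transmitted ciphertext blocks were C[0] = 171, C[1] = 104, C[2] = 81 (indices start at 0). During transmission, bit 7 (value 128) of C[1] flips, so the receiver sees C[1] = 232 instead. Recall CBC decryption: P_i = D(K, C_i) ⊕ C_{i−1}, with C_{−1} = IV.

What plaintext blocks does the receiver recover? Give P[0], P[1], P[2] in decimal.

P[0] = 159, P[1] = 101, P[2] = 159

Only C[1] changed, to 232. In CBC, a change in C_i garbles P_i and flips the same bit in P_{i+1}. Decrypting the received ciphertext:
P[0]: D(K, 171) = 141; 141 ⊕ 18 = 159.
P[1]: D(K, 232) = 206; 206 ⊕ 171 = 101.
P[2]: D(K, 81) = 119; 119 ⊕ 232 = 159.
Blocks that differ from the original plaintext: P[1], P[2].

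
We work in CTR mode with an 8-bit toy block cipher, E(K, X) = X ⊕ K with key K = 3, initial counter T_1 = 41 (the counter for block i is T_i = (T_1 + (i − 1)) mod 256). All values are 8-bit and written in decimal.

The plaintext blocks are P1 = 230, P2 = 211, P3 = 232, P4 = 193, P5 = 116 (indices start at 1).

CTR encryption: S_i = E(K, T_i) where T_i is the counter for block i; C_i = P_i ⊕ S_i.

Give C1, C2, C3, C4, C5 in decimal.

C1 = 204, C2 = 250, C3 = 192, C4 = 238, C5 = 90

C1: T = 41, S = E(K, T) = 42; 230 ⊕ 42 = 204.
C2: T = 42, S = E(K, T) = 41; 211 ⊕ 41 = 250.
C3: T = 43, S = E(K, T) = 40; 232 ⊕ 40 = 192.
C4: T = 44, S = E(K, T) = 47; 193 ⊕ 47 = 238.
C5: T = 45, S = E(K, T) = 46; 116 ⊕ 46 = 90.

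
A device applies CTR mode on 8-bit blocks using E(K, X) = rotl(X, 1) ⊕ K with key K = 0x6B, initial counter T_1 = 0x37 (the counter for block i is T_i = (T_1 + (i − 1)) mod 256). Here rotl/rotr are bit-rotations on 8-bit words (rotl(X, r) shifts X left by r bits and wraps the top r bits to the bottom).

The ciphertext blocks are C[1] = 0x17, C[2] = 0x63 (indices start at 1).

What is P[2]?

CTR decryption: S_i = E(K, T_i) where T_i is the counter for block i; P_i = C_i ⊕ S_i.
P[2]: T = 0x38, S = E(K, T) = 0x1B; 0x63 ⊕ 0x1B = 0x78.

P[2] = 0x78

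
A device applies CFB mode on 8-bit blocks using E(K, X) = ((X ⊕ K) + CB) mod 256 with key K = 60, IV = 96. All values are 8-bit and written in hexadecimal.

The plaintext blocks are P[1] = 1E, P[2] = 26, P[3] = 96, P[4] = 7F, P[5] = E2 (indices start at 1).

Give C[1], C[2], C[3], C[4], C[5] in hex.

C[1] = DF, C[2] = AC, C[3] = 01, C[4] = 53, C[5] = 1C

CFB encryption: C_i = P_i ⊕ E(K, C_{i−1}), with C_{0} = IV.
C[1]: E(K, 96) = C1; 1E ⊕ C1 = DF.
C[2]: E(K, DF) = 8A; 26 ⊕ 8A = AC.
C[3]: E(K, AC) = 97; 96 ⊕ 97 = 01.
C[4]: E(K, 01) = 2C; 7F ⊕ 2C = 53.
C[5]: E(K, 53) = FE; E2 ⊕ FE = 1C.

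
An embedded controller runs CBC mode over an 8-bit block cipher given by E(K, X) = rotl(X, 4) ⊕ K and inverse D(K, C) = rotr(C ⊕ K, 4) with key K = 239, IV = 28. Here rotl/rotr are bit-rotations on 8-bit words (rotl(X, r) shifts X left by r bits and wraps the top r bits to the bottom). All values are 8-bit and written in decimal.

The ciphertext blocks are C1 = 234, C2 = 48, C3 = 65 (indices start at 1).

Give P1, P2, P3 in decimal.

CBC decryption: P_i = D(K, C_i) ⊕ C_{i−1}, with C_{0} = IV.
P1: D(K, 234) = 80; 80 ⊕ 28 = 76.
P2: D(K, 48) = 253; 253 ⊕ 234 = 23.
P3: D(K, 65) = 234; 234 ⊕ 48 = 218.

P1 = 76, P2 = 23, P3 = 218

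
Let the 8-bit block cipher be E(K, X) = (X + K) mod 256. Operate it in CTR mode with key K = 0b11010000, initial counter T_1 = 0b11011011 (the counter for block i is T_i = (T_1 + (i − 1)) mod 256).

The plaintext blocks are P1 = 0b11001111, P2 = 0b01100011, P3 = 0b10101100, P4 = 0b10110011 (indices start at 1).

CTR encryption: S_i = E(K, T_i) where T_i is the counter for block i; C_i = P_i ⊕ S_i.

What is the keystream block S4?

0b10101110

C1: T = 0b11011011, S = E(K, T) = 0b10101011; 0b11001111 ⊕ 0b10101011 = 0b01100100.
C2: T = 0b11011100, S = E(K, T) = 0b10101100; 0b01100011 ⊕ 0b10101100 = 0b11001111.
C3: T = 0b11011101, S = E(K, T) = 0b10101101; 0b10101100 ⊕ 0b10101101 = 0b00000001.
C4: T = 0b11011110, S = E(K, T) = 0b10101110; 0b10110011 ⊕ 0b10101110 = 0b00011101.
So S4 = 0b10101110.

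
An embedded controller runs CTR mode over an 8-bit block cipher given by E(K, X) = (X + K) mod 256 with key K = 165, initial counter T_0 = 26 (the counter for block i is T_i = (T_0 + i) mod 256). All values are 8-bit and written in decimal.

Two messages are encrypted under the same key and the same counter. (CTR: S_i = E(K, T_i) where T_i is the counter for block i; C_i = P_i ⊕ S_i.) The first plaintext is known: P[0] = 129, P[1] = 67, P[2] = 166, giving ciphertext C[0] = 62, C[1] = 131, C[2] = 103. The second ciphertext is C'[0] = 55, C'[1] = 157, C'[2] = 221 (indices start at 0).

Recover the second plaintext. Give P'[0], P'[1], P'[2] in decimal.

P'[0] = 136, P'[1] = 93, P'[2] = 28

In CTR with a reused counter, both messages share the same keystream S_i, so C_i ⊕ C'_i = P_i ⊕ P'_i and thus P'_i = P_i ⊕ C_i ⊕ C'_i.
P'[0]: 129 ⊕ 62 ⊕ 55 = 136.
P'[1]: 67 ⊕ 131 ⊕ 157 = 93.
P'[2]: 166 ⊕ 103 ⊕ 221 = 28.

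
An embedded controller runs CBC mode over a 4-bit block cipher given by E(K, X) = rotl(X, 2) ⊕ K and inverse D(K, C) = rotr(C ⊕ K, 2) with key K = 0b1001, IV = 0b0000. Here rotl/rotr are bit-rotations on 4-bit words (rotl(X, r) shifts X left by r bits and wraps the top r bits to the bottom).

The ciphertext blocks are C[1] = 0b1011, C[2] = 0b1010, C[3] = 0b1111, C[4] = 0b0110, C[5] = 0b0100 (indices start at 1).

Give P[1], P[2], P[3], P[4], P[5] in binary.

P[1] = 0b1000, P[2] = 0b0111, P[3] = 0b0011, P[4] = 0b0000, P[5] = 0b0001

CBC decryption: P_i = D(K, C_i) ⊕ C_{i−1}, with C_{0} = IV.
P[1]: D(K, 0b1011) = 0b1000; 0b1000 ⊕ 0b0000 = 0b1000.
P[2]: D(K, 0b1010) = 0b1100; 0b1100 ⊕ 0b1011 = 0b0111.
P[3]: D(K, 0b1111) = 0b1001; 0b1001 ⊕ 0b1010 = 0b0011.
P[4]: D(K, 0b0110) = 0b1111; 0b1111 ⊕ 0b1111 = 0b0000.
P[5]: D(K, 0b0100) = 0b0111; 0b0111 ⊕ 0b0110 = 0b0001.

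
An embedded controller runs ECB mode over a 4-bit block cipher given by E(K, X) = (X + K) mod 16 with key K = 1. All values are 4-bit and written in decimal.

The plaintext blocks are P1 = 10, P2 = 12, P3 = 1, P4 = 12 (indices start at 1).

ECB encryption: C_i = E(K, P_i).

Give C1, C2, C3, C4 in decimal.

C1: E(K, 10) = 11.
C2: E(K, 12) = 13.
C3: E(K, 1) = 2.
C4: E(K, 12) = 13.

C1 = 11, C2 = 13, C3 = 2, C4 = 13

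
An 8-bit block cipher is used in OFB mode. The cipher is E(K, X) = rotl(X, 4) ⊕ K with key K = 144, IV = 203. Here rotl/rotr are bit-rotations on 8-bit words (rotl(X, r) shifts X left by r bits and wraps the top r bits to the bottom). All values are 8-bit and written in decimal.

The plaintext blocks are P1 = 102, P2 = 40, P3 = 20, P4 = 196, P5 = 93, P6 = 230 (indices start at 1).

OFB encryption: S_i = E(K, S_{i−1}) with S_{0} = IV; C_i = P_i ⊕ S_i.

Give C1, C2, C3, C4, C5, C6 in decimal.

C1: S = E(K, 203) = 44; 102 ⊕ 44 = 74.
C2: S = E(K, 44) = 82; 40 ⊕ 82 = 122.
C3: S = E(K, 82) = 181; 20 ⊕ 181 = 161.
C4: S = E(K, 181) = 203; 196 ⊕ 203 = 15.
C5: S = E(K, 203) = 44; 93 ⊕ 44 = 113.
C6: S = E(K, 44) = 82; 230 ⊕ 82 = 180.

C1 = 74, C2 = 122, C3 = 161, C4 = 15, C5 = 113, C6 = 180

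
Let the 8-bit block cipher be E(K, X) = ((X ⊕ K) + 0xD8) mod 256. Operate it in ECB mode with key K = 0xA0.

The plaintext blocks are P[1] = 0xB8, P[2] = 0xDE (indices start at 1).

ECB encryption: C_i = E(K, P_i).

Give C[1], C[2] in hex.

C[1] = 0xF0, C[2] = 0x56

C[1]: E(K, 0xB8) = 0xF0.
C[2]: E(K, 0xDE) = 0x56.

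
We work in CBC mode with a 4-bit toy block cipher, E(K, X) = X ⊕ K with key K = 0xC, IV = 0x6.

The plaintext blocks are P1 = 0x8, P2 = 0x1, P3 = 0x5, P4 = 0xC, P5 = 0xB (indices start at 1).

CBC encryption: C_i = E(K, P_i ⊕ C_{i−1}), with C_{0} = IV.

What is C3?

C1: P1 ⊕ 0x6 = 0xE; E(K, 0xE) = 0x2.
C2: P2 ⊕ 0x2 = 0x3; E(K, 0x3) = 0xF.
C3: P3 ⊕ 0xF = 0xA; E(K, 0xA) = 0x6.

C3 = 0x6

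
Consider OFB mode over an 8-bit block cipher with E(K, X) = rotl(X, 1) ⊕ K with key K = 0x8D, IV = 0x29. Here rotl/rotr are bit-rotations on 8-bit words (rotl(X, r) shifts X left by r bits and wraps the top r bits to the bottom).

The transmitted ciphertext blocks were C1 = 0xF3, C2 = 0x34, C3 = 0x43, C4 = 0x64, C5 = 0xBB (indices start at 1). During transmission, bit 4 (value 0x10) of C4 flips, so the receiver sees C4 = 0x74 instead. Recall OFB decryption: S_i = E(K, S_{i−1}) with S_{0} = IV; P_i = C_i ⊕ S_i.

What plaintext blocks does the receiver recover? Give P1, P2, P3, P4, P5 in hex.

Only C4 changed, to 0x74. In OFB, a change in C_i flips the same bit in P_i only; the keystream is unaffected. Decrypting the received ciphertext:
P1: S = E(K, 0x29) = 0xDF; 0xF3 ⊕ 0xDF = 0x2C.
P2: S = E(K, 0xDF) = 0x32; 0x34 ⊕ 0x32 = 0x06.
P3: S = E(K, 0x32) = 0xE9; 0x43 ⊕ 0xE9 = 0xAA.
P4: S = E(K, 0xE9) = 0x5E; 0x74 ⊕ 0x5E = 0x2A.
P5: S = E(K, 0x5E) = 0x31; 0xBB ⊕ 0x31 = 0x8A.
Blocks that differ from the original plaintext: P4.

P1 = 0x2C, P2 = 0x06, P3 = 0xAA, P4 = 0x2A, P5 = 0x8A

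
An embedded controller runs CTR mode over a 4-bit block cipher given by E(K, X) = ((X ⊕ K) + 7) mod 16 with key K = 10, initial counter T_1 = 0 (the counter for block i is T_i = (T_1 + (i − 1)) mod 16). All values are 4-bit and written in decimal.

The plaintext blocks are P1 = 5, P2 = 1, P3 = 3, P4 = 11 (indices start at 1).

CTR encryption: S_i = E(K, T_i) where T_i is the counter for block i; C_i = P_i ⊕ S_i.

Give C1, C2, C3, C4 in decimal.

C1: T = 0, S = E(K, T) = 1; 5 ⊕ 1 = 4.
C2: T = 1, S = E(K, T) = 2; 1 ⊕ 2 = 3.
C3: T = 2, S = E(K, T) = 15; 3 ⊕ 15 = 12.
C4: T = 3, S = E(K, T) = 0; 11 ⊕ 0 = 11.

C1 = 4, C2 = 3, C3 = 12, C4 = 11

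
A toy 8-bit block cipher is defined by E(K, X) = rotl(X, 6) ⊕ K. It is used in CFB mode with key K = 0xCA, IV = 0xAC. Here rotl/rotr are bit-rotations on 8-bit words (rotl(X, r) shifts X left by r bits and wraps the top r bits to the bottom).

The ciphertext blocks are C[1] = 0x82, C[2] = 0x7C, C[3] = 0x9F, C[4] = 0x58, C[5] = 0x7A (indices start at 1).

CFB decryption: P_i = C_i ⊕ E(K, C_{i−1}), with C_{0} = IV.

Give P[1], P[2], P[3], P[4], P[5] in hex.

P[1]: E(K, 0xAC) = 0xE1; 0x82 ⊕ 0xE1 = 0x63.
P[2]: E(K, 0x82) = 0x6A; 0x7C ⊕ 0x6A = 0x16.
P[3]: E(K, 0x7C) = 0xD5; 0x9F ⊕ 0xD5 = 0x4A.
P[4]: E(K, 0x9F) = 0x2D; 0x58 ⊕ 0x2D = 0x75.
P[5]: E(K, 0x58) = 0xDC; 0x7A ⊕ 0xDC = 0xA6.

P[1] = 0x63, P[2] = 0x16, P[3] = 0x4A, P[4] = 0x75, P[5] = 0xA6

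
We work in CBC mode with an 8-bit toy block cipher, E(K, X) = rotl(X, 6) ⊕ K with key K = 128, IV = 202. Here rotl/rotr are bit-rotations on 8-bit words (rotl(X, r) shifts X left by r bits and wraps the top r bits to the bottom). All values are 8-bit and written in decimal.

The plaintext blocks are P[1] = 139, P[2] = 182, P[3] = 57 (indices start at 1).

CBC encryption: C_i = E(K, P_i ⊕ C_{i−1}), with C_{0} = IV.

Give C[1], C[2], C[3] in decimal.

C[1] = 208, C[2] = 25, C[3] = 136

C[1]: P[1] ⊕ 202 = 65; E(K, 65) = 208.
C[2]: P[2] ⊕ 208 = 102; E(K, 102) = 25.
C[3]: P[3] ⊕ 25 = 32; E(K, 32) = 136.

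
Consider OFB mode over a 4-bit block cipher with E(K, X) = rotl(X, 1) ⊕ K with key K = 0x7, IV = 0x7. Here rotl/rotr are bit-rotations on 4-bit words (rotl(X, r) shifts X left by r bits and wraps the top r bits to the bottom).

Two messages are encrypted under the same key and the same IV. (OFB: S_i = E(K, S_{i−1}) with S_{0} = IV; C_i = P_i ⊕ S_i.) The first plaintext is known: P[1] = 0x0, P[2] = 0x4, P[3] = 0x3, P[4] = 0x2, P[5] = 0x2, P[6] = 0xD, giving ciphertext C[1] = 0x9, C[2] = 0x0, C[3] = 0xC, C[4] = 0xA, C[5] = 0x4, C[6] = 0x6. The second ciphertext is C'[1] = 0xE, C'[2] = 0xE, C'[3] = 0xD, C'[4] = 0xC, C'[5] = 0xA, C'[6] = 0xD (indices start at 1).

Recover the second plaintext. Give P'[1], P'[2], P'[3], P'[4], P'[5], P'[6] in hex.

In OFB with a reused IV, both messages share the same keystream S_i, so C_i ⊕ C'_i = P_i ⊕ P'_i and thus P'_i = P_i ⊕ C_i ⊕ C'_i.
P'[1]: 0x0 ⊕ 0x9 ⊕ 0xE = 0x7.
P'[2]: 0x4 ⊕ 0x0 ⊕ 0xE = 0xA.
P'[3]: 0x3 ⊕ 0xC ⊕ 0xD = 0x2.
P'[4]: 0x2 ⊕ 0xA ⊕ 0xC = 0x4.
P'[5]: 0x2 ⊕ 0x4 ⊕ 0xA = 0xC.
P'[6]: 0xD ⊕ 0x6 ⊕ 0xD = 0x6.

P'[1] = 0x7, P'[2] = 0xA, P'[3] = 0x2, P'[4] = 0x4, P'[5] = 0xC, P'[6] = 0x6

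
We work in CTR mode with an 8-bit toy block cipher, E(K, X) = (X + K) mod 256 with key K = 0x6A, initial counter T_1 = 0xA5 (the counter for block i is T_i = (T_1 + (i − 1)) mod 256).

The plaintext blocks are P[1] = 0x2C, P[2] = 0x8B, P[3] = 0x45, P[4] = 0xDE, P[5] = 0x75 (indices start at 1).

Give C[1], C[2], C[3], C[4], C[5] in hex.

CTR encryption: S_i = E(K, T_i) where T_i is the counter for block i; C_i = P_i ⊕ S_i.
C[1]: T = 0xA5, S = E(K, T) = 0x0F; 0x2C ⊕ 0x0F = 0x23.
C[2]: T = 0xA6, S = E(K, T) = 0x10; 0x8B ⊕ 0x10 = 0x9B.
C[3]: T = 0xA7, S = E(K, T) = 0x11; 0x45 ⊕ 0x11 = 0x54.
C[4]: T = 0xA8, S = E(K, T) = 0x12; 0xDE ⊕ 0x12 = 0xCC.
C[5]: T = 0xA9, S = E(K, T) = 0x13; 0x75 ⊕ 0x13 = 0x66.

C[1] = 0x23, C[2] = 0x9B, C[3] = 0x54, C[4] = 0xCC, C[5] = 0x66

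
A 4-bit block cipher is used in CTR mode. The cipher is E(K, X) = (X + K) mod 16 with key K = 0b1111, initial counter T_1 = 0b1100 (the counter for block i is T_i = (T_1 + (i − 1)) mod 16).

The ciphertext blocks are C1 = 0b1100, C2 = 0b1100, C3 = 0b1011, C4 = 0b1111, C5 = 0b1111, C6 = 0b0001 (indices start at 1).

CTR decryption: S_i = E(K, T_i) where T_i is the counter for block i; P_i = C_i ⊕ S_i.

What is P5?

P5: T = 0b0000, S = E(K, T) = 0b1111; 0b1111 ⊕ 0b1111 = 0b0000.

P5 = 0b0000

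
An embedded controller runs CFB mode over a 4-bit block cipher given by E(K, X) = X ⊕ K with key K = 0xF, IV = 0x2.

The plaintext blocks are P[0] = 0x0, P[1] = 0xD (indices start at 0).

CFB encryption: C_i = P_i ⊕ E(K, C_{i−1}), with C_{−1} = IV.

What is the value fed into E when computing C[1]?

0xD

C[0]: E(K, 0x2) = 0xD; 0x0 ⊕ 0xD = 0xD.
C[1]: E(K, 0xD) = 0x2; 0xD ⊕ 0x2 = 0xF.
So the input to E for block [1] is 0xD.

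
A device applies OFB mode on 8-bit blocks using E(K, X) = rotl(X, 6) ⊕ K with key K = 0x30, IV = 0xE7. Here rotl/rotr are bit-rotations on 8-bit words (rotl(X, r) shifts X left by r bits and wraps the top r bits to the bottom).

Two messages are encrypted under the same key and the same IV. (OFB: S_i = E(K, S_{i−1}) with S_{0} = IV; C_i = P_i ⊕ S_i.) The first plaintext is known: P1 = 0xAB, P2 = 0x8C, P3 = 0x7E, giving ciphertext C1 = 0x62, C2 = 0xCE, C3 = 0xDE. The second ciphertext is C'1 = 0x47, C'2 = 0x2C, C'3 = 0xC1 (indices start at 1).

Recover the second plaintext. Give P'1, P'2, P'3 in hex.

P'1 = 0x8E, P'2 = 0x6E, P'3 = 0x61

In OFB with a reused IV, both messages share the same keystream S_i, so C_i ⊕ C'_i = P_i ⊕ P'_i and thus P'_i = P_i ⊕ C_i ⊕ C'_i.
P'1: 0xAB ⊕ 0x62 ⊕ 0x47 = 0x8E.
P'2: 0x8C ⊕ 0xCE ⊕ 0x2C = 0x6E.
P'3: 0x7E ⊕ 0xDE ⊕ 0xC1 = 0x61.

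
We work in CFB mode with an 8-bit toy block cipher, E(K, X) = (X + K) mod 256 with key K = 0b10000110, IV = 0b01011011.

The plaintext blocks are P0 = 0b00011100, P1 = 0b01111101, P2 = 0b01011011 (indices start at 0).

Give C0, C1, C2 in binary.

C0 = 0b11111101, C1 = 0b11111110, C2 = 0b11011111

CFB encryption: C_i = P_i ⊕ E(K, C_{i−1}), with C_{−1} = IV.
C0: E(K, 0b01011011) = 0b11100001; 0b00011100 ⊕ 0b11100001 = 0b11111101.
C1: E(K, 0b11111101) = 0b10000011; 0b01111101 ⊕ 0b10000011 = 0b11111110.
C2: E(K, 0b11111110) = 0b10000100; 0b01011011 ⊕ 0b10000100 = 0b11011111.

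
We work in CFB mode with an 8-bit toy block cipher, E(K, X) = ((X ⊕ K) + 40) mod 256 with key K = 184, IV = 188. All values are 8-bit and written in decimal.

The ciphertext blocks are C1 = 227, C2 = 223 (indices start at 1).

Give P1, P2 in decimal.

CFB decryption: P_i = C_i ⊕ E(K, C_{i−1}), with C_{0} = IV.
P1: E(K, 188) = 44; 227 ⊕ 44 = 207.
P2: E(K, 227) = 131; 223 ⊕ 131 = 92.

P1 = 207, P2 = 92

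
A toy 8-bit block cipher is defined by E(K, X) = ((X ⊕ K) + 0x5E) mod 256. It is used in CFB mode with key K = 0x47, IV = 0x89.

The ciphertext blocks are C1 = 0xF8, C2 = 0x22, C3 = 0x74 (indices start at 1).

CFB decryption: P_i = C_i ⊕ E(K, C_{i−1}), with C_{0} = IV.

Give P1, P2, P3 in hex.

P1: E(K, 0x89) = 0x2C; 0xF8 ⊕ 0x2C = 0xD4.
P2: E(K, 0xF8) = 0x1D; 0x22 ⊕ 0x1D = 0x3F.
P3: E(K, 0x22) = 0xC3; 0x74 ⊕ 0xC3 = 0xB7.

P1 = 0xD4, P2 = 0x3F, P3 = 0xB7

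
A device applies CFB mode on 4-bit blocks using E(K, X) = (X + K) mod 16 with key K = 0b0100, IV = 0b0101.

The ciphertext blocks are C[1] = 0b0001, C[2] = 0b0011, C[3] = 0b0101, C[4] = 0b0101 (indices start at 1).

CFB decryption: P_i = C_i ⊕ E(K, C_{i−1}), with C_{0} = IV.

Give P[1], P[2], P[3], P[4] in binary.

P[1]: E(K, 0b0101) = 0b1001; 0b0001 ⊕ 0b1001 = 0b1000.
P[2]: E(K, 0b0001) = 0b0101; 0b0011 ⊕ 0b0101 = 0b0110.
P[3]: E(K, 0b0011) = 0b0111; 0b0101 ⊕ 0b0111 = 0b0010.
P[4]: E(K, 0b0101) = 0b1001; 0b0101 ⊕ 0b1001 = 0b1100.

P[1] = 0b1000, P[2] = 0b0110, P[3] = 0b0010, P[4] = 0b1100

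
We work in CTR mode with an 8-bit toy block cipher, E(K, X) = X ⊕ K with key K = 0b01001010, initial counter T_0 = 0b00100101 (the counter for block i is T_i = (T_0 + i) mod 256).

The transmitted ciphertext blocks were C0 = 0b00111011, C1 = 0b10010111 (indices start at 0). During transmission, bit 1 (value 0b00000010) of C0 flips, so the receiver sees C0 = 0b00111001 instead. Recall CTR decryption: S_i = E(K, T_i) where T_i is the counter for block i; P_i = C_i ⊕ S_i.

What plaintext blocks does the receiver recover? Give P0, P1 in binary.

Only C0 changed, to 0b00111001. In CTR, a change in C_i flips the same bit in P_i only; the keystream is unaffected. Decrypting the received ciphertext:
P0: T = 0b00100101, S = E(K, T) = 0b01101111; 0b00111001 ⊕ 0b01101111 = 0b01010110.
P1: T = 0b00100110, S = E(K, T) = 0b01101100; 0b10010111 ⊕ 0b01101100 = 0b11111011.
Blocks that differ from the original plaintext: P0.

P0 = 0b01010110, P1 = 0b11111011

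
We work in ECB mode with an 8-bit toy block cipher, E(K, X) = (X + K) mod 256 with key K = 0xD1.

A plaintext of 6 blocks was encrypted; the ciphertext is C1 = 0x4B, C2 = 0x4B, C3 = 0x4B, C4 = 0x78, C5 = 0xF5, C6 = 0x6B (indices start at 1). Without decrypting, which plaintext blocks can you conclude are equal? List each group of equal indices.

ECB encrypts each block independently with the same key, so equal ciphertext blocks imply equal plaintext blocks.
C1 = C2 = C3 = 0x4B, so P1 = P2 = P3.

P1 = P2 = P3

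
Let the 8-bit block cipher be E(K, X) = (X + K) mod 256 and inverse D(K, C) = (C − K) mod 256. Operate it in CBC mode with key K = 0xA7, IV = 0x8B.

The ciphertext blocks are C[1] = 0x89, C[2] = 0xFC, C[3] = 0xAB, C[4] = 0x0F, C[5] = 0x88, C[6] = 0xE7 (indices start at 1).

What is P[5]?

P[5] = 0xEE

CBC decryption: P_i = D(K, C_i) ⊕ C_{i−1}, with C_{0} = IV.
P[5]: D(K, 0x88) = 0xE1; 0xE1 ⊕ 0x0F = 0xEE.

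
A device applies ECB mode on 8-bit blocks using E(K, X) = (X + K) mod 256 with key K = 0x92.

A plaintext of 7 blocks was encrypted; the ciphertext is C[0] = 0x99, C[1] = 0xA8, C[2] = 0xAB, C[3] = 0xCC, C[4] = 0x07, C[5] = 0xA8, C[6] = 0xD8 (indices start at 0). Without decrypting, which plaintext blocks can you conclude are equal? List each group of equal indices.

ECB encrypts each block independently with the same key, so equal ciphertext blocks imply equal plaintext blocks.
C[1] = C[5] = 0xA8, so P[1] = P[5].

P[1] = P[5]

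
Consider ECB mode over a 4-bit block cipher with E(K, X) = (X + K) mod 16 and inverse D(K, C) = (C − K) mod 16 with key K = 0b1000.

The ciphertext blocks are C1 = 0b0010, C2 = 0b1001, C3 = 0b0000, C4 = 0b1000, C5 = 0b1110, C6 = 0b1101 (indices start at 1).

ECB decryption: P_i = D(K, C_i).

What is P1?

P1 = 0b1010

P1: D(K, 0b0010) = 0b1010.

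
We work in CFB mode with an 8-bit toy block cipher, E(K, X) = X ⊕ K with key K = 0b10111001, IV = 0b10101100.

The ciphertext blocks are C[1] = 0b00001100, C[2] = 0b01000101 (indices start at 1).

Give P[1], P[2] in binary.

P[1] = 0b00011001, P[2] = 0b11110000

CFB decryption: P_i = C_i ⊕ E(K, C_{i−1}), with C_{0} = IV.
P[1]: E(K, 0b10101100) = 0b00010101; 0b00001100 ⊕ 0b00010101 = 0b00011001.
P[2]: E(K, 0b00001100) = 0b10110101; 0b01000101 ⊕ 0b10110101 = 0b11110000.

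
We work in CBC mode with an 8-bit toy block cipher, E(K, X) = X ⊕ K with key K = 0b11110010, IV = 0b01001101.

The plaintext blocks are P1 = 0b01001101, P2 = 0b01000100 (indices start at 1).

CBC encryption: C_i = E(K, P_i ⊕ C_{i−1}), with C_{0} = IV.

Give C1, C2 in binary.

C1: P1 ⊕ 0b01001101 = 0b00000000; E(K, 0b00000000) = 0b11110010.
C2: P2 ⊕ 0b11110010 = 0b10110110; E(K, 0b10110110) = 0b01000100.

C1 = 0b11110010, C2 = 0b01000100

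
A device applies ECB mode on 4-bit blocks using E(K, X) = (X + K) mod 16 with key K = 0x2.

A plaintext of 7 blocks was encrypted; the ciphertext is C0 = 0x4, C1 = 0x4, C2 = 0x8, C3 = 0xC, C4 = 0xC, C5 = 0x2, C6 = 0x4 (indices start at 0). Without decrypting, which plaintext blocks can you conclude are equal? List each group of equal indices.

P0 = P1 = P6; P3 = P4

ECB encrypts each block independently with the same key, so equal ciphertext blocks imply equal plaintext blocks.
C0 = C1 = C6 = 0x4, so P0 = P1 = P6.
C3 = C4 = 0xC, so P3 = P4.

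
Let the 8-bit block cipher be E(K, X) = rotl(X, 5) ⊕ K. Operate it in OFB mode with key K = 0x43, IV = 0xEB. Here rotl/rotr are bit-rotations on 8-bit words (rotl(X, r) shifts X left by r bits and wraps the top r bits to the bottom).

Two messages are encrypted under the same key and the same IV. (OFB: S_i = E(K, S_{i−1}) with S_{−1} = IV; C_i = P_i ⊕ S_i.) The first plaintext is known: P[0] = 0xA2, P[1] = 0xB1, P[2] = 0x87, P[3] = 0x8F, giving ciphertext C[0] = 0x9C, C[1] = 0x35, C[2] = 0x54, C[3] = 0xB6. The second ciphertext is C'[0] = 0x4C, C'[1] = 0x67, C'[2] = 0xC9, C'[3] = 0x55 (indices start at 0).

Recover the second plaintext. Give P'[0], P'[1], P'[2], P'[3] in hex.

P'[0] = 0x72, P'[1] = 0xE3, P'[2] = 0x1A, P'[3] = 0x6C

In OFB with a reused IV, both messages share the same keystream S_i, so C_i ⊕ C'_i = P_i ⊕ P'_i and thus P'_i = P_i ⊕ C_i ⊕ C'_i.
P'[0]: 0xA2 ⊕ 0x9C ⊕ 0x4C = 0x72.
P'[1]: 0xB1 ⊕ 0x35 ⊕ 0x67 = 0xE3.
P'[2]: 0x87 ⊕ 0x54 ⊕ 0xC9 = 0x1A.
P'[3]: 0x8F ⊕ 0xB6 ⊕ 0x55 = 0x6C.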